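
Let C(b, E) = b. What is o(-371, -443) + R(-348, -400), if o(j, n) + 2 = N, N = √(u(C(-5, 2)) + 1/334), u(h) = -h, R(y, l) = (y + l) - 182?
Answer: -932 + √558114/334 ≈ -929.76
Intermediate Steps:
R(y, l) = -182 + l + y (R(y, l) = (l + y) - 182 = -182 + l + y)
N = √558114/334 (N = √(-1*(-5) + 1/334) = √(5 + 1/334) = √(1671/334) = √558114/334 ≈ 2.2367)
o(j, n) = -2 + √558114/334
o(-371, -443) + R(-348, -400) = (-2 + √558114/334) + (-182 - 400 - 348) = (-2 + √558114/334) - 930 = -932 + √558114/334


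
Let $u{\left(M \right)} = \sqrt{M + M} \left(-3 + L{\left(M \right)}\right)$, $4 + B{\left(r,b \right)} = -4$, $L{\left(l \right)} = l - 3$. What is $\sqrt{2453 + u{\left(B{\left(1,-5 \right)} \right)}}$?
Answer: $\sqrt{2453 - 56 i} \approx 49.531 - 0.5653 i$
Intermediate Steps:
$L{\left(l \right)} = -3 + l$
$B{\left(r,b \right)} = -8$ ($B{\left(r,b \right)} = -4 - 4 = -8$)
$u{\left(M \right)} = \sqrt{2} \sqrt{M} \left(-6 + M\right)$ ($u{\left(M \right)} = \sqrt{M + M} \left(-3 + \left(-3 + M\right)\right) = \sqrt{2 M} \left(-6 + M\right) = \sqrt{2} \sqrt{M} \left(-6 + M\right)$)
$\sqrt{2453 + u{\left(B{\left(1,-5 \right)} \right)}} = \sqrt{2453 + \sqrt{2} \sqrt{-8} \left(-6 - 8\right)} = \sqrt{2453 + \sqrt{2} \cdot 2 i \sqrt{2} \left(-14\right)} = \sqrt{2453 - 56 i}$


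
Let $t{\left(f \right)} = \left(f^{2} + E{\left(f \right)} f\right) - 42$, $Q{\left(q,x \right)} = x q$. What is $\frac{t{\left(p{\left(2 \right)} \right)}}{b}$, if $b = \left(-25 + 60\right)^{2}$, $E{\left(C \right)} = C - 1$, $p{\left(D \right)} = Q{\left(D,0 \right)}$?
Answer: $- \frac{6}{175} \approx -0.034286$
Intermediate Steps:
$Q{\left(q,x \right)} = q x$
$p{\left(D \right)} = 0$ ($p{\left(D \right)} = D 0 = 0$)
$E{\left(C \right)} = -1 + C$ ($E{\left(C \right)} = C - 1 = -1 + C$)
$t{\left(f \right)} = -42 + f^{2} + f \left(-1 + f\right)$ ($t{\left(f \right)} = \left(f^{2} + \left(-1 + f\right) f\right) - 42 = \left(f^{2} + f \left(-1 + f\right)\right) - 42 = -42 + f^{2} + f \left(-1 + f\right)$)
$b = 1225$ ($b = 35^{2} = 1225$)
$\frac{t{\left(p{\left(2 \right)} \right)}}{b} = \frac{-42 - 0 + 2 \cdot 0^{2}}{1225} = \left(-42 + 0 + 2 \cdot 0\right) \frac{1}{1225} = \left(-42 + 0 + 0\right) \frac{1}{1225} = \left(-42\right) \frac{1}{1225} = - \frac{6}{175}$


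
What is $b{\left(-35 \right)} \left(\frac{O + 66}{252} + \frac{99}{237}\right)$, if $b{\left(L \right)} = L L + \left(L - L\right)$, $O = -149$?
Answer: $\frac{307825}{2844} \approx 108.24$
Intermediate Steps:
$b{\left(L \right)} = L^{2}$ ($b{\left(L \right)} = L^{2} + 0 = L^{2}$)
$b{\left(-35 \right)} \left(\frac{O + 66}{252} + \frac{99}{237}\right) = \left(-35\right)^{2} \left(\frac{-149 + 66}{252} + \frac{99}{237}\right) = 1225 \left(\left(-83\right) \frac{1}{252} + 99 \cdot \frac{1}{237}\right) = 1225 \left(- \frac{83}{252} + \frac{33}{79}\right) = 1225 \cdot \frac{1759}{19908} = \frac{307825}{2844}$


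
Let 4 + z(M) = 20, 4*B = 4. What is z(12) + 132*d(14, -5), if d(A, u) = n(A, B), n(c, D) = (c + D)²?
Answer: 29716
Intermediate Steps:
B = 1 (B = (¼)*4 = 1)
z(M) = 16 (z(M) = -4 + 20 = 16)
n(c, D) = (D + c)²
d(A, u) = (1 + A)²
z(12) + 132*d(14, -5) = 16 + 132*(1 + 14)² = 16 + 132*15² = 16 + 132*225 = 16 + 29700 = 29716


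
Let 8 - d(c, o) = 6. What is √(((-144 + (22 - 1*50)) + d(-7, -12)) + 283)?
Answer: √113 ≈ 10.630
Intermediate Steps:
d(c, o) = 2 (d(c, o) = 8 - 1*6 = 8 - 6 = 2)
√(((-144 + (22 - 1*50)) + d(-7, -12)) + 283) = √(((-144 + (22 - 1*50)) + 2) + 283) = √(((-144 + (22 - 50)) + 2) + 283) = √(((-144 - 28) + 2) + 283) = √((-172 + 2) + 283) = √(-170 + 283) = √113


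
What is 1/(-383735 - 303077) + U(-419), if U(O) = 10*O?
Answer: -2877742281/686812 ≈ -4190.0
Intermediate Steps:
1/(-383735 - 303077) + U(-419) = 1/(-383735 - 303077) + 10*(-419) = 1/(-686812) - 4190 = -1/686812 - 4190 = -2877742281/686812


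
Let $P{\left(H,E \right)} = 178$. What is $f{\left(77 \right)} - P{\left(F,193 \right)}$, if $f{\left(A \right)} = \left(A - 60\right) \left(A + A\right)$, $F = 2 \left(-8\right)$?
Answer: $2440$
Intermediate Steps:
$F = -16$
$f{\left(A \right)} = 2 A \left(-60 + A\right)$ ($f{\left(A \right)} = \left(-60 + A\right) 2 A = 2 A \left(-60 + A\right)$)
$f{\left(77 \right)} - P{\left(F,193 \right)} = 2 \cdot 77 \left(-60 + 77\right) - 178 = 2 \cdot 77 \cdot 17 - 178 = 2618 - 178 = 2440$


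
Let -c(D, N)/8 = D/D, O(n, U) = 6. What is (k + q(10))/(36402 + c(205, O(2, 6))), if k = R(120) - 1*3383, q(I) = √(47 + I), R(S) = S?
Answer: -3263/36394 + √57/36394 ≈ -0.089450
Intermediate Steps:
c(D, N) = -8 (c(D, N) = -8*D/D = -8*1 = -8)
k = -3263 (k = 120 - 1*3383 = 120 - 3383 = -3263)
(k + q(10))/(36402 + c(205, O(2, 6))) = (-3263 + √(47 + 10))/(36402 - 8) = (-3263 + √57)/36394 = (-3263 + √57)*(1/36394) = -3263/36394 + √57/36394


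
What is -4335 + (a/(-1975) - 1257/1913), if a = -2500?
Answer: -655043548/151127 ≈ -4334.4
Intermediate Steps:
-4335 + (a/(-1975) - 1257/1913) = -4335 + (-2500/(-1975) - 1257/1913) = -4335 + (-2500*(-1/1975) - 1257*1/1913) = -4335 + (100/79 - 1257/1913) = -4335 + 91997/151127 = -655043548/151127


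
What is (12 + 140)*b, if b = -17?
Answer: -2584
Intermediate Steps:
(12 + 140)*b = (12 + 140)*(-17) = 152*(-17) = -2584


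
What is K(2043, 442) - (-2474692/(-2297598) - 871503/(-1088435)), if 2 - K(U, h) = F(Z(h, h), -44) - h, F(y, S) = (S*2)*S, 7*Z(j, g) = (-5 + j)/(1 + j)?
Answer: -4288695292097227/1250393039565 ≈ -3429.9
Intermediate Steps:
Z(j, g) = (-5 + j)/(7*(1 + j)) (Z(j, g) = ((-5 + j)/(1 + j))/7 = (-5 + j)/(7*(1 + j)))
F(y, S) = 2*S² (F(y, S) = (2*S)*S = 2*S²)
K(U, h) = -3870 + h (K(U, h) = 2 - (2*(-44)² - h) = 2 - (2*1936 - h) = 2 - (3872 - h) = 2 + (-3872 + h) = -3870 + h)
K(2043, 442) - (-2474692/(-2297598) - 871503/(-1088435)) = (-3870 + 442) - (-2474692/(-2297598) - 871503/(-1088435)) = -3428 - (-2474692*(-1/2297598) - 871503*(-1/1088435)) = -3428 - (1237346/1148799 + 871503/1088435) = -3428 - 1*2347952468407/1250393039565 = -3428 - 2347952468407/1250393039565 = -4288695292097227/1250393039565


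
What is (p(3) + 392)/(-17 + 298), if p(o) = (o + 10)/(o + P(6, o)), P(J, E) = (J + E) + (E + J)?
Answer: 8245/5901 ≈ 1.3972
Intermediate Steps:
P(J, E) = 2*E + 2*J (P(J, E) = (E + J) + (E + J) = 2*E + 2*J)
p(o) = (10 + o)/(12 + 3*o) (p(o) = (o + 10)/(o + (2*o + 2*6)) = (10 + o)/(o + (2*o + 12)) = (10 + o)/(o + (12 + 2*o)) = (10 + o)/(12 + 3*o))
(p(3) + 392)/(-17 + 298) = ((10 + 3)/(3*(4 + 3)) + 392)/(-17 + 298) = ((⅓)*13/7 + 392)/281 = ((⅓)*(⅐)*13 + 392)*(1/281) = (13/21 + 392)*(1/281) = (8245/21)*(1/281) = 8245/5901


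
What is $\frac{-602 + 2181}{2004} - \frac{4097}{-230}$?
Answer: $\frac{4286779}{230460} \approx 18.601$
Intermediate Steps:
$\frac{-602 + 2181}{2004} - \frac{4097}{-230} = 1579 \cdot \frac{1}{2004} - - \frac{4097}{230} = \frac{1579}{2004} + \frac{4097}{230} = \frac{4286779}{230460}$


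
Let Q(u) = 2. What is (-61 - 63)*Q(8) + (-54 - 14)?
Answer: -316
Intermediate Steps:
(-61 - 63)*Q(8) + (-54 - 14) = (-61 - 63)*2 + (-54 - 14) = -124*2 - 68 = -248 - 68 = -316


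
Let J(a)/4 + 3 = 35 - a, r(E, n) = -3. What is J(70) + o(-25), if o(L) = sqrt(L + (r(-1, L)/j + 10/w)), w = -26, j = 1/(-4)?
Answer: -152 + I*sqrt(2262)/13 ≈ -152.0 + 3.6585*I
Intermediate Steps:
j = -1/4 ≈ -0.25000
J(a) = 128 - 4*a (J(a) = -12 + 4*(35 - a) = -12 + (140 - 4*a) = 128 - 4*a)
o(L) = sqrt(151/13 + L) (o(L) = sqrt(L + (-3/(-1/4) + 10/(-26))) = sqrt(L + (-3*(-4) + 10*(-1/26))) = sqrt(L + (12 - 5/13)) = sqrt(L + 151/13) = sqrt(151/13 + L))
J(70) + o(-25) = (128 - 4*70) + sqrt(1963 + 169*(-25))/13 = (128 - 280) + sqrt(1963 - 4225)/13 = -152 + sqrt(-2262)/13 = -152 + (I*sqrt(2262))/13 = -152 + I*sqrt(2262)/13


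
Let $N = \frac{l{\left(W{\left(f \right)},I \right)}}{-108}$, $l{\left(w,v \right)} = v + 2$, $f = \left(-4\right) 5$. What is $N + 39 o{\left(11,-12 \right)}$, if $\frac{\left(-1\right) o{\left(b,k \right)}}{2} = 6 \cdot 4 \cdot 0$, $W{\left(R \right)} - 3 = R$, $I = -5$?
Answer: $\frac{1}{36} \approx 0.027778$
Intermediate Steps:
$f = -20$
$W{\left(R \right)} = 3 + R$
$l{\left(w,v \right)} = 2 + v$
$o{\left(b,k \right)} = 0$ ($o{\left(b,k \right)} = - 2 \cdot 6 \cdot 4 \cdot 0 = - 2 \cdot 24 \cdot 0 = \left(-2\right) 0 = 0$)
$N = \frac{1}{36}$ ($N = \frac{2 - 5}{-108} = \left(-3\right) \left(- \frac{1}{108}\right) = \frac{1}{36} \approx 0.027778$)
$N + 39 o{\left(11,-12 \right)} = \frac{1}{36} + 39 \cdot 0 = \frac{1}{36} + 0 = \frac{1}{36}$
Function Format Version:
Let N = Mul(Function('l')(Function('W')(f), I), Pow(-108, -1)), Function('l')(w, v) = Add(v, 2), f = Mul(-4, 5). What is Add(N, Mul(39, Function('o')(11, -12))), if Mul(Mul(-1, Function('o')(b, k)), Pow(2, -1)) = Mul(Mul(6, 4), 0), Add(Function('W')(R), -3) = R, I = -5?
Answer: Rational(1, 36) ≈ 0.027778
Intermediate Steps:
f = -20
Function('W')(R) = Add(3, R)
Function('l')(w, v) = Add(2, v)
Function('o')(b, k) = 0 (Function('o')(b, k) = Mul(-2, Mul(Mul(6, 4), 0)) = Mul(-2, Mul(24, 0)) = Mul(-2, 0) = 0)
N = Rational(1, 36) (N = Mul(Add(2, -5), Pow(-108, -1)) = Mul(-3, Rational(-1, 108)) = Rational(1, 36) ≈ 0.027778)
Add(N, Mul(39, Function('o')(11, -12))) = Add(Rational(1, 36), Mul(39, 0)) = Add(Rational(1, 36), 0) = Rational(1, 36)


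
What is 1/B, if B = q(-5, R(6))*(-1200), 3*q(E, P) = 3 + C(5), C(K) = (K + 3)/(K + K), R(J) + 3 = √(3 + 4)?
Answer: -1/1520 ≈ -0.00065789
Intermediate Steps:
R(J) = -3 + √7 (R(J) = -3 + √(3 + 4) = -3 + √7)
C(K) = (3 + K)/(2*K) (C(K) = (3 + K)/((2*K)) = (3 + K)*(1/(2*K)) = (3 + K)/(2*K))
q(E, P) = 19/15 (q(E, P) = (3 + (½)*(3 + 5)/5)/3 = (3 + (½)*(⅕)*8)/3 = (3 + ⅘)/3 = (⅓)*(19/5) = 19/15)
B = -1520 (B = (19/15)*(-1200) = -1520)
1/B = 1/(-1520) = -1/1520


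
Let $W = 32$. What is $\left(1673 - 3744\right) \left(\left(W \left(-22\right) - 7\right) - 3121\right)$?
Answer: $7936072$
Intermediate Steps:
$\left(1673 - 3744\right) \left(\left(W \left(-22\right) - 7\right) - 3121\right) = \left(1673 - 3744\right) \left(\left(32 \left(-22\right) - 7\right) - 3121\right) = - 2071 \left(\left(-704 - 7\right) - 3121\right) = - 2071 \left(-711 - 3121\right) = \left(-2071\right) \left(-3832\right) = 7936072$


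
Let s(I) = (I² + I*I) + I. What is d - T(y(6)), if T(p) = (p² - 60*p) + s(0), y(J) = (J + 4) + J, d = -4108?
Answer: -3404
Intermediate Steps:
s(I) = I + 2*I² (s(I) = (I² + I²) + I = 2*I² + I = I + 2*I²)
y(J) = 4 + 2*J (y(J) = (4 + J) + J = 4 + 2*J)
T(p) = p² - 60*p (T(p) = (p² - 60*p) + 0*(1 + 2*0) = (p² - 60*p) + 0*(1 + 0) = (p² - 60*p) + 0*1 = (p² - 60*p) + 0 = p² - 60*p)
d - T(y(6)) = -4108 - (4 + 2*6)*(-60 + (4 + 2*6)) = -4108 - (4 + 12)*(-60 + (4 + 12)) = -4108 - 16*(-60 + 16) = -4108 - 16*(-44) = -4108 - 1*(-704) = -4108 + 704 = -3404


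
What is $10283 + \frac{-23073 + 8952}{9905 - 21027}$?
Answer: $\frac{114381647}{11122} \approx 10284.0$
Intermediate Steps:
$10283 + \frac{-23073 + 8952}{9905 - 21027} = 10283 - \frac{14121}{-11122} = 10283 - - \frac{14121}{11122} = 10283 + \frac{14121}{11122} = \frac{114381647}{11122}$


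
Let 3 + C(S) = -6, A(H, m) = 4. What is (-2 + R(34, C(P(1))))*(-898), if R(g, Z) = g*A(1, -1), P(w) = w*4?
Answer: -120332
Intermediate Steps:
P(w) = 4*w
C(S) = -9 (C(S) = -3 - 6 = -9)
R(g, Z) = 4*g (R(g, Z) = g*4 = 4*g)
(-2 + R(34, C(P(1))))*(-898) = (-2 + 4*34)*(-898) = (-2 + 136)*(-898) = 134*(-898) = -120332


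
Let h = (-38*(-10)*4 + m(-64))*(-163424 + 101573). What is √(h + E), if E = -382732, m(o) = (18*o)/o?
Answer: I*√95509570 ≈ 9772.9*I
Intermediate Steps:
m(o) = 18
h = -95126838 (h = (-38*(-10)*4 + 18)*(-163424 + 101573) = (380*4 + 18)*(-61851) = (1520 + 18)*(-61851) = 1538*(-61851) = -95126838)
√(h + E) = √(-95126838 - 382732) = √(-95509570) = I*√95509570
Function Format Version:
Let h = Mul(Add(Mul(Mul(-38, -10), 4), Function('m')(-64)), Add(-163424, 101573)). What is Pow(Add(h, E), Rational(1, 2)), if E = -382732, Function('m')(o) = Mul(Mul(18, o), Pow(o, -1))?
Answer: Mul(I, Pow(95509570, Rational(1, 2))) ≈ Mul(9772.9, I)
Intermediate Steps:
Function('m')(o) = 18
h = -95126838 (h = Mul(Add(Mul(Mul(-38, -10), 4), 18), Add(-163424, 101573)) = Mul(Add(Mul(380, 4), 18), -61851) = Mul(Add(1520, 18), -61851) = Mul(1538, -61851) = -95126838)
Pow(Add(h, E), Rational(1, 2)) = Pow(Add(-95126838, -382732), Rational(1, 2)) = Pow(-95509570, Rational(1, 2)) = Mul(I, Pow(95509570, Rational(1, 2)))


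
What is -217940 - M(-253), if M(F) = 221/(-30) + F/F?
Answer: -6538009/30 ≈ -2.1793e+5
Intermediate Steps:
M(F) = -191/30 (M(F) = 221*(-1/30) + 1 = -221/30 + 1 = -191/30)
-217940 - M(-253) = -217940 - 1*(-191/30) = -217940 + 191/30 = -6538009/30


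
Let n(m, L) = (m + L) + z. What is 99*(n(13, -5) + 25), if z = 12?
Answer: 4455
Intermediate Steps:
n(m, L) = 12 + L + m (n(m, L) = (m + L) + 12 = (L + m) + 12 = 12 + L + m)
99*(n(13, -5) + 25) = 99*((12 - 5 + 13) + 25) = 99*(20 + 25) = 99*45 = 4455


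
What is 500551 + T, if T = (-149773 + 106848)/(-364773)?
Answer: 182587532848/364773 ≈ 5.0055e+5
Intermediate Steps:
T = 42925/364773 (T = -42925*(-1/364773) = 42925/364773 ≈ 0.11768)
500551 + T = 500551 + 42925/364773 = 182587532848/364773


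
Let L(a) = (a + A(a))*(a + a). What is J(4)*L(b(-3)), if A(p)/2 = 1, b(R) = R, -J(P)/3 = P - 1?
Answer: -54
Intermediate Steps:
J(P) = 3 - 3*P (J(P) = -3*(P - 1) = -3*(-1 + P) = 3 - 3*P)
A(p) = 2 (A(p) = 2*1 = 2)
L(a) = 2*a*(2 + a) (L(a) = (a + 2)*(a + a) = (2 + a)*(2*a) = 2*a*(2 + a))
J(4)*L(b(-3)) = (3 - 3*4)*(2*(-3)*(2 - 3)) = (3 - 12)*(2*(-3)*(-1)) = -9*6 = -54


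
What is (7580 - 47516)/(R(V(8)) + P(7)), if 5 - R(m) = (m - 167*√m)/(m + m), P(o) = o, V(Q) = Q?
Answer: 14696448/23657 - 26677248*√2/23657 ≈ -973.53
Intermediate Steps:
R(m) = 5 - (m - 167*√m)/(2*m) (R(m) = 5 - (m - 167*√m)/(m + m) = 5 - (m - 167*√m)/(2*m))
(7580 - 47516)/(R(V(8)) + P(7)) = (7580 - 47516)/((9/2 + 167/(2*√8)) + 7) = -39936/((9/2 + 167*(√2/4)/2) + 7) = -39936/((9/2 + 167*√2/8) + 7) = -39936/(23/2 + 167*√2/8)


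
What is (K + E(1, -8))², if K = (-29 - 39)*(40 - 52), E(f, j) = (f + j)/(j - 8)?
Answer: 170641969/256 ≈ 6.6657e+5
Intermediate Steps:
E(f, j) = (f + j)/(-8 + j)
K = 816 (K = -68*(-12) = 816)
(K + E(1, -8))² = (816 + (1 - 8)/(-8 - 8))² = (816 - 7/(-16))² = (816 - 1/16*(-7))² = (816 + 7/16)² = (13063/16)² = 170641969/256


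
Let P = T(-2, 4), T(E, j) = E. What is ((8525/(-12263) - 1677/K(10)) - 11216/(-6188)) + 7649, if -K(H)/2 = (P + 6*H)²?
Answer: 976461832441945/127635952808 ≈ 7650.4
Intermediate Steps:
P = -2
K(H) = -2*(-2 + 6*H)²
((8525/(-12263) - 1677/K(10)) - 11216/(-6188)) + 7649 = ((8525/(-12263) - 1677*(-1/(8*(-1 + 3*10)²))) - 11216/(-6188)) + 7649 = ((8525*(-1/12263) - 1677*(-1/(8*(-1 + 30)²))) - 11216*(-1/6188)) + 7649 = ((-8525/12263 - 1677/((-8*29²))) + 2804/1547) + 7649 = ((-8525/12263 - 1677/((-8*841))) + 2804/1547) + 7649 = ((-8525/12263 - 1677/(-6728)) + 2804/1547) + 7649 = ((-8525/12263 - 1677*(-1/6728)) + 2804/1547) + 7649 = ((-8525/12263 + 1677/6728) + 2804/1547) + 7649 = (-36791149/82505464 + 2804/1547) + 7649 = 174429413553/127635952808 + 7649 = 976461832441945/127635952808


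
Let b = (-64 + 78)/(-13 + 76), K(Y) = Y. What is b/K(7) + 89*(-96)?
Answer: -538270/63 ≈ -8544.0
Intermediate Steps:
b = 2/9 (b = 14/63 = 14*(1/63) = 2/9 ≈ 0.22222)
b/K(7) + 89*(-96) = (2/9)/7 + 89*(-96) = (2/9)*(⅐) - 8544 = 2/63 - 8544 = -538270/63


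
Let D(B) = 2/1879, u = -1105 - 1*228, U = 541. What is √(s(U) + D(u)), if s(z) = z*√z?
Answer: √(3758 + 1910076781*√541)/1879 ≈ 112.18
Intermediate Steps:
s(z) = z^(3/2)
u = -1333 (u = -1105 - 228 = -1333)
D(B) = 2/1879 (D(B) = 2*(1/1879) = 2/1879)
√(s(U) + D(u)) = √(541^(3/2) + 2/1879) = √(541*√541 + 2/1879) = √(2/1879 + 541*√541)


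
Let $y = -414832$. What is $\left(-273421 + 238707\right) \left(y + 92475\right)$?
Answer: $11190300898$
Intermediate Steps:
$\left(-273421 + 238707\right) \left(y + 92475\right) = \left(-273421 + 238707\right) \left(-414832 + 92475\right) = \left(-34714\right) \left(-322357\right) = 11190300898$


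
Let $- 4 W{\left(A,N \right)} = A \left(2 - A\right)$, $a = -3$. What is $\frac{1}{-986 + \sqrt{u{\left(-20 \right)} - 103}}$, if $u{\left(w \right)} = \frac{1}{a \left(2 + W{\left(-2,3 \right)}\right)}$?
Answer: $- \frac{11832}{11667589} - \frac{2 i \sqrt{3711}}{11667589} \approx -0.0010141 - 1.0442 \cdot 10^{-5} i$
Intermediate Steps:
$W{\left(A,N \right)} = - \frac{A \left(2 - A\right)}{4}$
$u{\left(w \right)} = - \frac{1}{12}$ ($u{\left(w \right)} = \frac{1}{\left(-3\right) \left(2 + \frac{1}{4} \left(-2\right) \left(-2 - 2\right)\right)} = \frac{1}{\left(-3\right) \left(2 + \frac{1}{4} \left(-2\right) \left(-4\right)\right)} = \frac{1}{\left(-3\right) \left(2 + 2\right)} = \frac{1}{\left(-3\right) 4} = \frac{1}{-12} = - \frac{1}{12}$)
$\frac{1}{-986 + \sqrt{u{\left(-20 \right)} - 103}} = \frac{1}{-986 + \sqrt{- \frac{1}{12} - 103}} = \frac{1}{-986 + \sqrt{- \frac{1237}{12}}} = \frac{1}{-986 + \frac{i \sqrt{3711}}{6}}$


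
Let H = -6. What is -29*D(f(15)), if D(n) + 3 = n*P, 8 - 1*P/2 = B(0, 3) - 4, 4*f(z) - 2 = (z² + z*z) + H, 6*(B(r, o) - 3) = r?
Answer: -58116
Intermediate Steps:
B(r, o) = 3 + r/6
f(z) = -1 + z²/2 (f(z) = ½ + ((z² + z*z) - 6)/4 = ½ + ((z² + z²) - 6)/4 = ½ + (2*z² - 6)/4 = ½ + (-6 + 2*z²)/4 = ½ + (-3/2 + z²/2) = -1 + z²/2)
P = 18 (P = 16 - 2*((3 + (⅙)*0) - 4) = 16 - 2*((3 + 0) - 4) = 16 - 2*(3 - 4) = 16 - 2*(-1) = 16 + 2 = 18)
D(n) = -3 + 18*n (D(n) = -3 + n*18 = -3 + 18*n)
-29*D(f(15)) = -29*(-3 + 18*(-1 + (½)*15²)) = -29*(-3 + 18*(-1 + (½)*225)) = -29*(-3 + 18*(-1 + 225/2)) = -29*(-3 + 18*(223/2)) = -29*(-3 + 2007) = -29*2004 = -58116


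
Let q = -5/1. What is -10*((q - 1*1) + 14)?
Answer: -80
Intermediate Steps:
q = -5 (q = -5*1 = -5)
-10*((q - 1*1) + 14) = -10*((-5 - 1*1) + 14) = -10*((-5 - 1) + 14) = -10*(-6 + 14) = -10*8 = -80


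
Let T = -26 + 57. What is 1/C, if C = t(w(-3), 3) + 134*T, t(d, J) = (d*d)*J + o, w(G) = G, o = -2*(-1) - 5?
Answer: 1/4178 ≈ 0.00023935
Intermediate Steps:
o = -3 (o = 2 - 5 = -3)
t(d, J) = -3 + J*d² (t(d, J) = (d*d)*J - 3 = d²*J - 3 = J*d² - 3 = -3 + J*d²)
T = 31
C = 4178 (C = (-3 + 3*(-3)²) + 134*31 = (-3 + 3*9) + 4154 = (-3 + 27) + 4154 = 24 + 4154 = 4178)
1/C = 1/4178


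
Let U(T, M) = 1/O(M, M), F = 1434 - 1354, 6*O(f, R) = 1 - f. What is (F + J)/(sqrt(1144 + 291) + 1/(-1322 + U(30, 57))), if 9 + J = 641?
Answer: 105430112/280933303893 + 975729329032*sqrt(1435)/1966533127251 ≈ 18.796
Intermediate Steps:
O(f, R) = 1/6 - f/6 (O(f, R) = (1 - f)/6 = 1/6 - f/6)
F = 80
J = 632 (J = -9 + 641 = 632)
U(T, M) = 1/(1/6 - M/6)
(F + J)/(sqrt(1144 + 291) + 1/(-1322 + U(30, 57))) = (80 + 632)/(sqrt(1144 + 291) + 1/(-1322 - 6/(-1 + 57))) = 712/(sqrt(1435) + 1/(-1322 - 6/56)) = 712/(sqrt(1435) + 1/(-1322 - 6*1/56)) = 712/(sqrt(1435) + 1/(-1322 - 3/28)) = 712/(sqrt(1435) + 1/(-37019/28)) = 712/(sqrt(1435) - 28/37019) = 712/(-28/37019 + sqrt(1435))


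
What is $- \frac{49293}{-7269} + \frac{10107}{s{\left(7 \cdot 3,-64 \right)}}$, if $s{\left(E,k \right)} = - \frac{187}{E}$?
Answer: $- \frac{511201884}{453101} \approx -1128.2$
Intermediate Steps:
$- \frac{49293}{-7269} + \frac{10107}{s{\left(7 \cdot 3,-64 \right)}} = - \frac{49293}{-7269} + \frac{10107}{\left(-187\right) \frac{1}{7 \cdot 3}} = \left(-49293\right) \left(- \frac{1}{7269}\right) + \frac{10107}{\left(-187\right) \frac{1}{21}} = \frac{16431}{2423} + \frac{10107}{\left(-187\right) \frac{1}{21}} = \frac{16431}{2423} + \frac{10107}{- \frac{187}{21}} = \frac{16431}{2423} + 10107 \left(- \frac{21}{187}\right) = \frac{16431}{2423} - \frac{212247}{187} = - \frac{511201884}{453101}$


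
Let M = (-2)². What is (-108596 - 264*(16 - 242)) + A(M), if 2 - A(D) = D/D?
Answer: -48931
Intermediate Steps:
M = 4
A(D) = 1 (A(D) = 2 - D/D = 2 - 1*1 = 2 - 1 = 1)
(-108596 - 264*(16 - 242)) + A(M) = (-108596 - 264*(16 - 242)) + 1 = (-108596 - 264*(-226)) + 1 = (-108596 + 59664) + 1 = -48932 + 1 = -48931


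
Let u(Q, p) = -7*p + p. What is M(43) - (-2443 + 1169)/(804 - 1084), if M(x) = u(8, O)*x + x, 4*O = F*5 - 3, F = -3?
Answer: 23989/20 ≈ 1199.4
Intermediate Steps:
O = -9/2 (O = (-3*5 - 3)/4 = (-15 - 3)/4 = (1/4)*(-18) = -9/2 ≈ -4.5000)
u(Q, p) = -6*p
M(x) = 28*x (M(x) = (-6*(-9/2))*x + x = 27*x + x = 28*x)
M(43) - (-2443 + 1169)/(804 - 1084) = 28*43 - (-2443 + 1169)/(804 - 1084) = 1204 - (-1274)/(-280) = 1204 - (-1274)*(-1)/280 = 1204 - 1*91/20 = 1204 - 91/20 = 23989/20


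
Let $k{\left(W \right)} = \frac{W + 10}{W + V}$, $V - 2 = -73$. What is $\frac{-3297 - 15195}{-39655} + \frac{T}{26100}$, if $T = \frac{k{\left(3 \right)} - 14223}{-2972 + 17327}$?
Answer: $\frac{8565218682983}{18369100134000} \approx 0.46628$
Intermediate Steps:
$V = -71$ ($V = 2 - 73 = -71$)
$k{\left(W \right)} = \frac{10 + W}{-71 + W}$ ($k{\left(W \right)} = \frac{W + 10}{W - 71} = \frac{10 + W}{-71 + W}$)
$T = - \frac{967177}{976140}$ ($T = \frac{\frac{10 + 3}{-71 + 3} - 14223}{-2972 + 17327} = \frac{\frac{1}{-68} \cdot 13 - 14223}{14355} = \left(\left(- \frac{1}{68}\right) 13 - 14223\right) \frac{1}{14355} = \left(- \frac{13}{68} - 14223\right) \frac{1}{14355} = \left(- \frac{967177}{68}\right) \frac{1}{14355} = - \frac{967177}{976140} \approx -0.99082$)
$\frac{-3297 - 15195}{-39655} + \frac{T}{26100} = \frac{-3297 - 15195}{-39655} - \frac{967177}{976140 \cdot 26100} = \left(-3297 - 15195\right) \left(- \frac{1}{39655}\right) - \frac{967177}{25477254000} = \left(-18492\right) \left(- \frac{1}{39655}\right) - \frac{967177}{25477254000} = \frac{18492}{39655} - \frac{967177}{25477254000} = \frac{8565218682983}{18369100134000}$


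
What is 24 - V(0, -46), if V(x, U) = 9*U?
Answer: 438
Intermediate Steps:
24 - V(0, -46) = 24 - 9*(-46) = 24 - 1*(-414) = 24 + 414 = 438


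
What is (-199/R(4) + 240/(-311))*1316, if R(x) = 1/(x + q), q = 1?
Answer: -407545460/311 ≈ -1.3104e+6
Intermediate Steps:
R(x) = 1/(1 + x) (R(x) = 1/(x + 1) = 1/(1 + x))
(-199/R(4) + 240/(-311))*1316 = (-199/(1/(1 + 4)) + 240/(-311))*1316 = (-199/(1/5) + 240*(-1/311))*1316 = (-199/1/5 - 240/311)*1316 = (-199*5 - 240/311)*1316 = (-995 - 240/311)*1316 = -309685/311*1316 = -407545460/311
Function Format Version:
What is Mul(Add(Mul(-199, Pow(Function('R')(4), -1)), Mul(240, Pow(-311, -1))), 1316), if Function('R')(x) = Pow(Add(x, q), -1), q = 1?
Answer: Rational(-407545460, 311) ≈ -1.3104e+6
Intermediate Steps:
Function('R')(x) = Pow(Add(1, x), -1) (Function('R')(x) = Pow(Add(x, 1), -1) = Pow(Add(1, x), -1))
Mul(Add(Mul(-199, Pow(Function('R')(4), -1)), Mul(240, Pow(-311, -1))), 1316) = Mul(Add(Mul(-199, Pow(Pow(Add(1, 4), -1), -1)), Mul(240, Pow(-311, -1))), 1316) = Mul(Add(Mul(-199, Pow(Pow(5, -1), -1)), Mul(240, Rational(-1, 311))), 1316) = Mul(Add(Mul(-199, Pow(Rational(1, 5), -1)), Rational(-240, 311)), 1316) = Mul(Add(Mul(-199, 5), Rational(-240, 311)), 1316) = Mul(Add(-995, Rational(-240, 311)), 1316) = Mul(Rational(-309685, 311), 1316) = Rational(-407545460, 311)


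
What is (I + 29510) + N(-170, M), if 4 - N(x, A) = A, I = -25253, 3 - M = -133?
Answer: 4125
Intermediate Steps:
M = 136 (M = 3 - 1*(-133) = 3 + 133 = 136)
N(x, A) = 4 - A
(I + 29510) + N(-170, M) = (-25253 + 29510) + (4 - 1*136) = 4257 + (4 - 136) = 4257 - 132 = 4125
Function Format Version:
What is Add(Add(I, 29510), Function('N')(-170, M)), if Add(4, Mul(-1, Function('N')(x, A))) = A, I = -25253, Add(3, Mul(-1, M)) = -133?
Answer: 4125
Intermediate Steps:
M = 136 (M = Add(3, Mul(-1, -133)) = Add(3, 133) = 136)
Function('N')(x, A) = Add(4, Mul(-1, A))
Add(Add(I, 29510), Function('N')(-170, M)) = Add(Add(-25253, 29510), Add(4, Mul(-1, 136))) = Add(4257, Add(4, -136)) = Add(4257, -132) = 4125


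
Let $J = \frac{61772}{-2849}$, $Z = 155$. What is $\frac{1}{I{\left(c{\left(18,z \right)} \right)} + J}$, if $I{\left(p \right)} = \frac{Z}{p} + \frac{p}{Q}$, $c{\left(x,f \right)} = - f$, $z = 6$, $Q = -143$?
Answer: $- \frac{20202}{959057} \approx -0.021064$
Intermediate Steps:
$J = - \frac{61772}{2849}$ ($J = 61772 \left(- \frac{1}{2849}\right) = - \frac{61772}{2849} \approx -21.682$)
$I{\left(p \right)} = \frac{155}{p} - \frac{p}{143}$ ($I{\left(p \right)} = \frac{155}{p} + \frac{p}{-143} = \frac{155}{p} + p \left(- \frac{1}{143}\right) = \frac{155}{p} - \frac{p}{143}$)
$\frac{1}{I{\left(c{\left(18,z \right)} \right)} + J} = \frac{1}{\left(\frac{155}{\left(-1\right) 6} - \frac{\left(-1\right) 6}{143}\right) - \frac{61772}{2849}} = \frac{1}{\left(\frac{155}{-6} - - \frac{6}{143}\right) - \frac{61772}{2849}} = \frac{1}{\left(155 \left(- \frac{1}{6}\right) + \frac{6}{143}\right) - \frac{61772}{2849}} = \frac{1}{\left(- \frac{155}{6} + \frac{6}{143}\right) - \frac{61772}{2849}} = \frac{1}{- \frac{22129}{858} - \frac{61772}{2849}} = \frac{1}{- \frac{959057}{20202}} = - \frac{20202}{959057}$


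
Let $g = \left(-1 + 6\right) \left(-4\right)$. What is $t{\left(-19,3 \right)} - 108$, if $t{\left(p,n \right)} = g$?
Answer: $-128$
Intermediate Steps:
$g = -20$ ($g = 5 \left(-4\right) = -20$)
$t{\left(p,n \right)} = -20$
$t{\left(-19,3 \right)} - 108 = -20 - 108 = -128$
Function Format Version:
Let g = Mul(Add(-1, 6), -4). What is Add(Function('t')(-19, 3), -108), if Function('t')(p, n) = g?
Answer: -128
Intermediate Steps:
g = -20 (g = Mul(5, -4) = -20)
Function('t')(p, n) = -20
Add(Function('t')(-19, 3), -108) = Add(-20, -108) = -128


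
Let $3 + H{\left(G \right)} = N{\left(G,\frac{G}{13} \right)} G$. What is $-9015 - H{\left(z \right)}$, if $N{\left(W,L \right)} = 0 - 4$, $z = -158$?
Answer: $-9644$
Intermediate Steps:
$N{\left(W,L \right)} = -4$ ($N{\left(W,L \right)} = 0 - 4 = -4$)
$H{\left(G \right)} = -3 - 4 G$
$-9015 - H{\left(z \right)} = -9015 - \left(-3 - -632\right) = -9015 - \left(-3 + 632\right) = -9015 - 629 = -9644$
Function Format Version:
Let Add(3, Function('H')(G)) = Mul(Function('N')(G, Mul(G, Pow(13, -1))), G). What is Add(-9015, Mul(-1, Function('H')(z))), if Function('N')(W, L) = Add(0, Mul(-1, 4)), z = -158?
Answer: -9644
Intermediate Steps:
Function('N')(W, L) = -4 (Function('N')(W, L) = Add(0, -4) = -4)
Function('H')(G) = Add(-3, Mul(-4, G))
Add(-9015, Mul(-1, Function('H')(z))) = Add(-9015, Mul(-1, Add(-3, Mul(-4, -158)))) = Add(-9015, Mul(-1, Add(-3, 632))) = Add(-9015, Mul(-1, 629)) = Add(-9015, -629) = -9644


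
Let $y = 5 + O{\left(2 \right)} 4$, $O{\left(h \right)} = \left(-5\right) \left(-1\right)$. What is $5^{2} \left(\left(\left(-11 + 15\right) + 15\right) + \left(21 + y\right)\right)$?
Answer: $1625$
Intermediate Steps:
$O{\left(h \right)} = 5$
$y = 25$ ($y = 5 + 5 \cdot 4 = 5 + 20 = 25$)
$5^{2} \left(\left(\left(-11 + 15\right) + 15\right) + \left(21 + y\right)\right) = 5^{2} \left(\left(\left(-11 + 15\right) + 15\right) + \left(21 + 25\right)\right) = 25 \left(\left(4 + 15\right) + 46\right) = 25 \left(19 + 46\right) = 25 \cdot 65 = 1625$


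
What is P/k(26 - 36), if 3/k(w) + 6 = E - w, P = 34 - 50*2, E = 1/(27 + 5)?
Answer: -1419/16 ≈ -88.688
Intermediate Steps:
E = 1/32 ≈ 0.031250
P = -66 (P = 34 - 100 = -66)
k(w) = 3/(-191/32 - w) (k(w) = 3/(-6 + (1/32 - w)) = 3/(-191/32 - w))
P/k(26 - 36) = -(-2101/16 - 22*(26 - 36)) = -66/((-96/(191 + 32*(-10)))) = -66/((-96/(191 - 320))) = -66/((-96/(-129))) = -66/((-96*(-1/129))) = -66/32/43 = -66*43/32 = -1419/16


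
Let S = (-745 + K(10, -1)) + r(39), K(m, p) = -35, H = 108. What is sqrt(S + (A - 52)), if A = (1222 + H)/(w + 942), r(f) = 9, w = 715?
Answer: I*sqrt(2257465317)/1657 ≈ 28.674*I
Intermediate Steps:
A = 1330/1657 (A = (1222 + 108)/(715 + 942) = 1330/1657 ≈ 0.80266)
S = -771 (S = (-745 - 35) + 9 = -780 + 9 = -771)
sqrt(S + (A - 52)) = sqrt(-771 + (1330/1657 - 52)) = sqrt(-771 - 84834/1657) = sqrt(-1362381/1657) = I*sqrt(2257465317)/1657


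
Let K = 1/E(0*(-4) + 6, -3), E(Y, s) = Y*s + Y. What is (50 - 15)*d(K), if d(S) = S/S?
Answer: 35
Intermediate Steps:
E(Y, s) = Y + Y*s
K = -1/12 (K = 1/((0*(-4) + 6)*(1 - 3)) = 1/((0 + 6)*(-2)) = 1/(6*(-2)) = 1/(-12) = -1/12 ≈ -0.083333)
d(S) = 1
(50 - 15)*d(K) = (50 - 15)*1 = 35*1 = 35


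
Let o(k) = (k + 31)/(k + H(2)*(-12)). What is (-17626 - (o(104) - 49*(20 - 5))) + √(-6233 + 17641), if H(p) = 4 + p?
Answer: -540647/32 + 4*√713 ≈ -16788.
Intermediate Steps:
o(k) = (31 + k)/(-72 + k) (o(k) = (k + 31)/(k + (4 + 2)*(-12)) = (31 + k)/(k + 6*(-12)) = (31 + k)/(k - 72) = (31 + k)/(-72 + k))
(-17626 - (o(104) - 49*(20 - 5))) + √(-6233 + 17641) = (-17626 - ((31 + 104)/(-72 + 104) - 49*(20 - 5))) + √(-6233 + 17641) = (-17626 - (135/32 - 49*15)) + √11408 = (-17626 - ((1/32)*135 - 1*735)) + 4*√713 = (-17626 - (135/32 - 735)) + 4*√713 = (-17626 - 1*(-23385/32)) + 4*√713 = (-17626 + 23385/32) + 4*√713 = -540647/32 + 4*√713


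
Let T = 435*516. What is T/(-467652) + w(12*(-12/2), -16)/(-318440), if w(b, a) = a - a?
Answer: -18705/38971 ≈ -0.47997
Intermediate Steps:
T = 224460
w(b, a) = 0
T/(-467652) + w(12*(-12/2), -16)/(-318440) = 224460/(-467652) + 0/(-318440) = 224460*(-1/467652) + 0*(-1/318440) = -18705/38971 + 0 = -18705/38971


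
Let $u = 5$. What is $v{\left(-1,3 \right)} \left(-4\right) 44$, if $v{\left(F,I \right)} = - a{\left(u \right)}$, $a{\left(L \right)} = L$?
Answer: $880$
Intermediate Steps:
$v{\left(F,I \right)} = -5$ ($v{\left(F,I \right)} = \left(-1\right) 5 = -5$)
$v{\left(-1,3 \right)} \left(-4\right) 44 = \left(-5\right) \left(-4\right) 44 = 20 \cdot 44 = 880$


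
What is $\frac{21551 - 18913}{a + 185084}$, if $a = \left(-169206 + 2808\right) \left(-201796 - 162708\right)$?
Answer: $\frac{1319}{30326460838} \approx 4.3493 \cdot 10^{-8}$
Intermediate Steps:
$a = 60652736592$ ($a = \left(-166398\right) \left(-364504\right) = 60652736592$)
$\frac{21551 - 18913}{a + 185084} = \frac{21551 - 18913}{60652736592 + 185084} = \frac{2638}{60652921676} = 2638 \cdot \frac{1}{60652921676} = \frac{1319}{30326460838}$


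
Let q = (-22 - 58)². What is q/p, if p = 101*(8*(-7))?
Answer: -800/707 ≈ -1.1315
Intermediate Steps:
q = 6400 (q = (-80)² = 6400)
p = -5656 (p = 101*(-56) = -5656)
q/p = 6400/(-5656) = 6400*(-1/5656) = -800/707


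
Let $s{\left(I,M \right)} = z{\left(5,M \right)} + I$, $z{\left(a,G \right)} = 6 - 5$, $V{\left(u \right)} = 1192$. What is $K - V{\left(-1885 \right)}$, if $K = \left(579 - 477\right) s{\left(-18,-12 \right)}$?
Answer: $-2926$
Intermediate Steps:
$z{\left(a,G \right)} = 1$
$s{\left(I,M \right)} = 1 + I$
$K = -1734$ ($K = \left(579 - 477\right) \left(1 - 18\right) = 102 \left(-17\right) = -1734$)
$K - V{\left(-1885 \right)} = -1734 - 1192 = -2926$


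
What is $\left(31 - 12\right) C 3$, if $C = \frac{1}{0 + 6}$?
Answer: $\frac{19}{2} \approx 9.5$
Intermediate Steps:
$C = \frac{1}{6} \approx 0.16667$
$\left(31 - 12\right) C 3 = \left(31 - 12\right) \frac{1}{6} \cdot 3 = 19 \cdot \frac{1}{2} = \frac{19}{2}$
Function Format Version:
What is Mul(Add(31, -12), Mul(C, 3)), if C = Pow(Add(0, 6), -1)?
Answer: Rational(19, 2) ≈ 9.5000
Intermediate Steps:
C = Rational(1, 6) (C = Pow(6, -1) = Rational(1, 6) ≈ 0.16667)
Mul(Add(31, -12), Mul(C, 3)) = Mul(Add(31, -12), Mul(Rational(1, 6), 3)) = Mul(19, Rational(1, 2)) = Rational(19, 2)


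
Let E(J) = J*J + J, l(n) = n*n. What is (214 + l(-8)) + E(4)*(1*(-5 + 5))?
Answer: 278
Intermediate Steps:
l(n) = n²
E(J) = J + J² (E(J) = J² + J = J + J²)
(214 + l(-8)) + E(4)*(1*(-5 + 5)) = (214 + (-8)²) + (4*(1 + 4))*(1*(-5 + 5)) = (214 + 64) + (4*5)*(1*0) = 278 + 20*0 = 278 + 0 = 278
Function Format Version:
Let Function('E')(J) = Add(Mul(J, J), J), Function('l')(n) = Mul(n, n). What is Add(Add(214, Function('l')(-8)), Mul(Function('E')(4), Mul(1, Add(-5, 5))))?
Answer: 278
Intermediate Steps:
Function('l')(n) = Pow(n, 2)
Function('E')(J) = Add(J, Pow(J, 2)) (Function('E')(J) = Add(Pow(J, 2), J) = Add(J, Pow(J, 2)))
Add(Add(214, Function('l')(-8)), Mul(Function('E')(4), Mul(1, Add(-5, 5)))) = Add(Add(214, Pow(-8, 2)), Mul(Mul(4, Add(1, 4)), Mul(1, Add(-5, 5)))) = Add(Add(214, 64), Mul(Mul(4, 5), Mul(1, 0))) = Add(278, Mul(20, 0)) = Add(278, 0) = 278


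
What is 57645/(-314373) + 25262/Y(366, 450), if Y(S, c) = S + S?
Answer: 1316582431/38353506 ≈ 34.328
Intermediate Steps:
Y(S, c) = 2*S
57645/(-314373) + 25262/Y(366, 450) = 57645/(-314373) + 25262/((2*366)) = 57645*(-1/314373) + 25262/732 = -19215/104791 + 25262*(1/732) = -19215/104791 + 12631/366 = 1316582431/38353506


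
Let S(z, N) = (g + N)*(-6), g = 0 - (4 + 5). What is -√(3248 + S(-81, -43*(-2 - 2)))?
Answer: -√2270 ≈ -47.645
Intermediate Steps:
g = -9 (g = 0 - 1*9 = 0 - 9 = -9)
S(z, N) = 54 - 6*N (S(z, N) = (-9 + N)*(-6) = 54 - 6*N)
-√(3248 + S(-81, -43*(-2 - 2))) = -√(3248 + (54 - (-258)*(-2 - 2))) = -√(3248 + (54 - (-258)*(-4))) = -√(3248 + (54 - 6*172)) = -√(3248 + (54 - 1032)) = -√(3248 - 978) = -√2270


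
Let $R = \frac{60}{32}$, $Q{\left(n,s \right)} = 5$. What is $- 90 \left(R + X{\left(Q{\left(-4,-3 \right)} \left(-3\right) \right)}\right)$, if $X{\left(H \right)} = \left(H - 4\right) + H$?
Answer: $\frac{11565}{4} \approx 2891.3$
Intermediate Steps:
$X{\left(H \right)} = -4 + 2 H$ ($X{\left(H \right)} = \left(-4 + H\right) + H = -4 + 2 H$)
$R = \frac{15}{8}$ ($R = 60 \cdot \frac{1}{32} = \frac{15}{8} \approx 1.875$)
$- 90 \left(R + X{\left(Q{\left(-4,-3 \right)} \left(-3\right) \right)}\right) = - 90 \left(\frac{15}{8} + \left(-4 + 2 \cdot 5 \left(-3\right)\right)\right) = - 90 \left(\frac{15}{8} + \left(-4 + 2 \left(-15\right)\right)\right) = - 90 \left(\frac{15}{8} - 34\right) = \left(-90\right) \left(- \frac{257}{8}\right) = \frac{11565}{4}$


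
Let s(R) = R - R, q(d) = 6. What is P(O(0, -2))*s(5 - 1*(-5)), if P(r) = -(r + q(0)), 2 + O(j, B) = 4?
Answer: 0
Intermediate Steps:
O(j, B) = 2 (O(j, B) = -2 + 4 = 2)
P(r) = -6 - r (P(r) = -(r + 6) = -(6 + r) = -6 - r)
s(R) = 0
P(O(0, -2))*s(5 - 1*(-5)) = (-6 - 1*2)*0 = (-6 - 2)*0 = -8*0 = 0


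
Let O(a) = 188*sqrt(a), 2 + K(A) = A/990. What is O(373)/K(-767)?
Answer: -186120*sqrt(373)/2747 ≈ -1308.5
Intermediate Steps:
K(A) = -2 + A/990
O(373)/K(-767) = (188*sqrt(373))/(-2 + (1/990)*(-767)) = (188*sqrt(373))/(-2 - 767/990) = (188*sqrt(373))/(-2747/990) = (188*sqrt(373))*(-990/2747) = -186120*sqrt(373)/2747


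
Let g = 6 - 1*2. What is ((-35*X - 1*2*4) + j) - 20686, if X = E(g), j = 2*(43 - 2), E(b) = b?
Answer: -20752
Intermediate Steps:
g = 4 (g = 6 - 2 = 4)
j = 82 (j = 2*41 = 82)
X = 4
((-35*X - 1*2*4) + j) - 20686 = ((-35*4 - 1*2*4) + 82) - 20686 = ((-140 - 2*4) + 82) - 20686 = ((-140 - 8) + 82) - 20686 = (-148 + 82) - 20686 = -66 - 20686 = -20752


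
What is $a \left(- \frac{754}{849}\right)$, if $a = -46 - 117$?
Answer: $\frac{122902}{849} \approx 144.76$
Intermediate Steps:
$a = -163$
$a \left(- \frac{754}{849}\right) = - 163 \left(- \frac{754}{849}\right) = - 163 \left(\left(-754\right) \frac{1}{849}\right) = \left(-163\right) \left(- \frac{754}{849}\right) = \frac{122902}{849}$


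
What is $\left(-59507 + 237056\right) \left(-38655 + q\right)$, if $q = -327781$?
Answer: $-65060345364$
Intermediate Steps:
$\left(-59507 + 237056\right) \left(-38655 + q\right) = \left(-59507 + 237056\right) \left(-38655 - 327781\right) = 177549 \left(-366436\right) = -65060345364$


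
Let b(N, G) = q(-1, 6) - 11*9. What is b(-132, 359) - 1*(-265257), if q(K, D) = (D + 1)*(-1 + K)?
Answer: 265144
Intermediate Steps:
q(K, D) = (1 + D)*(-1 + K)
b(N, G) = -113 (b(N, G) = (-1 - 1 - 1*6 + 6*(-1)) - 11*9 = (-1 - 1 - 6 - 6) - 99 = -14 - 99 = -113)
b(-132, 359) - 1*(-265257) = -113 - 1*(-265257) = -113 + 265257 = 265144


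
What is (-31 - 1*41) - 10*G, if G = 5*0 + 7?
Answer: -142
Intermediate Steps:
G = 7 (G = 0 + 7 = 7)
(-31 - 1*41) - 10*G = (-31 - 1*41) - 10*7 = (-31 - 41) - 70 = -72 - 70 = -142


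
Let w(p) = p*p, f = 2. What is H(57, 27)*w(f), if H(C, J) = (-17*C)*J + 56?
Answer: -104428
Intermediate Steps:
H(C, J) = 56 - 17*C*J (H(C, J) = -17*C*J + 56 = 56 - 17*C*J)
w(p) = p**2
H(57, 27)*w(f) = (56 - 17*57*27)*2**2 = (56 - 26163)*4 = -26107*4 = -104428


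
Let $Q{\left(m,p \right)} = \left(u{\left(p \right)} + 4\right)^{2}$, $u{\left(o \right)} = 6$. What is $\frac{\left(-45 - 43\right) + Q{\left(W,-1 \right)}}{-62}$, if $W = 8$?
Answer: $- \frac{6}{31} \approx -0.19355$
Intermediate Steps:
$Q{\left(m,p \right)} = 100$ ($Q{\left(m,p \right)} = \left(6 + 4\right)^{2} = 10^{2} = 100$)
$\frac{\left(-45 - 43\right) + Q{\left(W,-1 \right)}}{-62} = \frac{\left(-45 - 43\right) + 100}{-62} = - \frac{-88 + 100}{62} = \left(- \frac{1}{62}\right) 12 = - \frac{6}{31}$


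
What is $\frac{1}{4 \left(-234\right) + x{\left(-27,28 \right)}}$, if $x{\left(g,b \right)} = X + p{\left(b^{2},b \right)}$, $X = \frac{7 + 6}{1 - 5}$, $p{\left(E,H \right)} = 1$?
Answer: $- \frac{4}{3753} \approx -0.0010658$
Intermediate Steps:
$X = - \frac{13}{4}$ ($X = \frac{13}{-4} = 13 \left(- \frac{1}{4}\right) = - \frac{13}{4} \approx -3.25$)
$x{\left(g,b \right)} = - \frac{9}{4}$ ($x{\left(g,b \right)} = - \frac{13}{4} + 1 = - \frac{9}{4}$)
$\frac{1}{4 \left(-234\right) + x{\left(-27,28 \right)}} = \frac{1}{4 \left(-234\right) - \frac{9}{4}} = \frac{1}{-936 - \frac{9}{4}} = \frac{1}{- \frac{3753}{4}} = - \frac{4}{3753}$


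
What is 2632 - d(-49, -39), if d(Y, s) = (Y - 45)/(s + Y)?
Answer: 115761/44 ≈ 2630.9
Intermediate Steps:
d(Y, s) = (-45 + Y)/(Y + s)
2632 - d(-49, -39) = 2632 - (-45 - 49)/(-49 - 39) = 2632 - (-94)/(-88) = 2632 - (-1)*(-94)/88 = 2632 - 1*47/44 = 2632 - 47/44 = 115761/44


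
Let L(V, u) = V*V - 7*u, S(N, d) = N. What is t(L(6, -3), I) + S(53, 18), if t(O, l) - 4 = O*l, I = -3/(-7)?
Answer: 570/7 ≈ 81.429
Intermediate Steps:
L(V, u) = V² - 7*u
I = 3/7 (I = -3*(-⅐) = 3/7 ≈ 0.42857)
t(O, l) = 4 + O*l
t(L(6, -3), I) + S(53, 18) = (4 + (6² - 7*(-3))*(3/7)) + 53 = (4 + (36 + 21)*(3/7)) + 53 = (4 + 57*(3/7)) + 53 = (4 + 171/7) + 53 = 199/7 + 53 = 570/7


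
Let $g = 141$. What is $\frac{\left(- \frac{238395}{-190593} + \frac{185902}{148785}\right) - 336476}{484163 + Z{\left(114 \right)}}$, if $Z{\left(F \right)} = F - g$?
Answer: $- \frac{81551339530807}{117340412684040} \approx -0.695$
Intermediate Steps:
$Z{\left(F \right)} = -141 + F$ ($Z{\left(F \right)} = F - 141 = -141 + F$)
$\frac{\left(- \frac{238395}{-190593} + \frac{185902}{148785}\right) - 336476}{484163 + Z{\left(114 \right)}} = \frac{\left(- \frac{238395}{-190593} + \frac{185902}{148785}\right) - 336476}{484163 + \left(-141 + 114\right)} = \frac{\left(\left(-238395\right) \left(- \frac{1}{190593}\right) + 185902 \cdot \frac{1}{148785}\right) - 336476}{484163 - 27} = \frac{\left(\frac{79465}{63531} + \frac{185902}{148785}\right) - 336476}{484136} = \left(\frac{605993333}{242370765} - 336476\right) \frac{1}{484136} = \left(- \frac{81551339530807}{242370765}\right) \frac{1}{484136} = - \frac{81551339530807}{117340412684040}$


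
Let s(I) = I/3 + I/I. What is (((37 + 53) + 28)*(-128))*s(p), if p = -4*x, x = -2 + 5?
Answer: 45312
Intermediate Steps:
x = 3
p = -12 (p = -4*3 = -12)
s(I) = 1 + I/3 (s(I) = I*(1/3) + 1 = I/3 + 1 = 1 + I/3)
(((37 + 53) + 28)*(-128))*s(p) = (((37 + 53) + 28)*(-128))*(1 + (1/3)*(-12)) = ((90 + 28)*(-128))*(1 - 4) = (118*(-128))*(-3) = -15104*(-3) = 45312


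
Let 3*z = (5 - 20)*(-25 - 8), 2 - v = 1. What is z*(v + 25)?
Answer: 4290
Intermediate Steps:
v = 1 (v = 2 - 1*1 = 2 - 1 = 1)
z = 165 (z = ((5 - 20)*(-25 - 8))/3 = (-15*(-33))/3 = (⅓)*495 = 165)
z*(v + 25) = 165*(1 + 25) = 165*26 = 4290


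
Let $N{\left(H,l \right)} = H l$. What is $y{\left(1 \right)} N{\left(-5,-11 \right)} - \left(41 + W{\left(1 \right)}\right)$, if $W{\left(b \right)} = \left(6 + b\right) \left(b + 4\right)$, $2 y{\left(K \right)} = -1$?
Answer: $- \frac{207}{2} \approx -103.5$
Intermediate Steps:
$y{\left(K \right)} = - \frac{1}{2}$ ($y{\left(K \right)} = \frac{1}{2} \left(-1\right) = - \frac{1}{2}$)
$W{\left(b \right)} = \left(4 + b\right) \left(6 + b\right)$ ($W{\left(b \right)} = \left(6 + b\right) \left(4 + b\right) = \left(4 + b\right) \left(6 + b\right)$)
$y{\left(1 \right)} N{\left(-5,-11 \right)} - \left(41 + W{\left(1 \right)}\right) = - \frac{\left(-5\right) \left(-11\right)}{2} - \left(66 + 10\right) = \left(- \frac{1}{2}\right) 55 - 76 = - \frac{55}{2} - 76 = - \frac{207}{2}$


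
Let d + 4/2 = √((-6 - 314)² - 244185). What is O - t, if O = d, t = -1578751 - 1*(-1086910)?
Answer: 491839 + I*√141785 ≈ 4.9184e+5 + 376.54*I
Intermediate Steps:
t = -491841 (t = -1578751 + 1086910 = -491841)
d = -2 + I*√141785 (d = -2 + √((-6 - 314)² - 244185) = -2 + √((-320)² - 244185) = -2 + √(102400 - 244185) = -2 + √(-141785) = -2 + I*√141785 ≈ -2.0 + 376.54*I)
O = -2 + I*√141785 ≈ -2.0 + 376.54*I
O - t = (-2 + I*√141785) - 1*(-491841) = (-2 + I*√141785) + 491841 = 491839 + I*√141785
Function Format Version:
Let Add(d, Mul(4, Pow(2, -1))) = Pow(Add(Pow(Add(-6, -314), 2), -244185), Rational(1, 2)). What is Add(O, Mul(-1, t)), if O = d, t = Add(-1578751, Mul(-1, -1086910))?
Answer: Add(491839, Mul(I, Pow(141785, Rational(1, 2)))) ≈ Add(4.9184e+5, Mul(376.54, I))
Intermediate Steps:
t = -491841 (t = Add(-1578751, 1086910) = -491841)
d = Add(-2, Mul(I, Pow(141785, Rational(1, 2)))) (d = Add(-2, Pow(Add(Pow(Add(-6, -314), 2), -244185), Rational(1, 2))) = Add(-2, Pow(Add(Pow(-320, 2), -244185), Rational(1, 2))) = Add(-2, Pow(Add(102400, -244185), Rational(1, 2))) = Add(-2, Pow(-141785, Rational(1, 2))) = Add(-2, Mul(I, Pow(141785, Rational(1, 2)))) ≈ Add(-2.0000, Mul(376.54, I)))
O = Add(-2, Mul(I, Pow(141785, Rational(1, 2)))) ≈ Add(-2.0000, Mul(376.54, I))
Add(O, Mul(-1, t)) = Add(Add(-2, Mul(I, Pow(141785, Rational(1, 2)))), Mul(-1, -491841)) = Add(Add(-2, Mul(I, Pow(141785, Rational(1, 2)))), 491841) = Add(491839, Mul(I, Pow(141785, Rational(1, 2))))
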